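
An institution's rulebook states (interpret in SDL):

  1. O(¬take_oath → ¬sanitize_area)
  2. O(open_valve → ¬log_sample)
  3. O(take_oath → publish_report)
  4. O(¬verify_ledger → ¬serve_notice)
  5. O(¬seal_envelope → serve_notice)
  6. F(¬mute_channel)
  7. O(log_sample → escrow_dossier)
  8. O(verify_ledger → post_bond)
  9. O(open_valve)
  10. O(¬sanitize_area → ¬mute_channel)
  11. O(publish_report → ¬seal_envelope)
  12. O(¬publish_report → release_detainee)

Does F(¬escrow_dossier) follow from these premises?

No

Premise 7 is O(log_sample → escrow_dossier), but O(log_sample) is not derivable from the premises, so it does not yield O(escrow_dossier).
No other premise forces O(escrow_dossier). An ideal world satisfying every premise can still have ¬escrow_dossier true, so F(¬escrow_dossier) is not derivable.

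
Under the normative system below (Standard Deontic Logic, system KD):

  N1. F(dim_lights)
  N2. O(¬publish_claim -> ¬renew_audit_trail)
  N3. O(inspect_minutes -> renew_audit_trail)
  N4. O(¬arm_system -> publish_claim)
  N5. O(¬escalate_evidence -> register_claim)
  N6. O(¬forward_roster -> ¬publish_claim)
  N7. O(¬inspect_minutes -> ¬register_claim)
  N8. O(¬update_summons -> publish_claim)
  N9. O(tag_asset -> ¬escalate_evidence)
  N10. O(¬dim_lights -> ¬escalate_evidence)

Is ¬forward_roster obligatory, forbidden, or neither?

F(dim_lights) at premise 1 means O(¬dim_lights).
Applying K to premise 10 (O(¬dim_lights -> ¬escalate_evidence)) and O(¬dim_lights) yields O(¬escalate_evidence).
From O(¬escalate_evidence) and premise 5, O(¬escalate_evidence -> register_claim), we obtain O(register_claim).
Premise 7 is O(¬inspect_minutes -> ¬register_claim); contrapositively O(register_claim -> inspect_minutes). Since O(register_claim) holds, K gives O(inspect_minutes).
Premise 3 is O(inspect_minutes -> renew_audit_trail); since O(inspect_minutes), deontic closure gives O(renew_audit_trail).
The contrapositive of premise 2 (O(¬publish_claim -> ¬renew_audit_trail)) is O(renew_audit_trail -> publish_claim), and O(renew_audit_trail) is already established, so O(publish_claim).
Premise 6, O(¬forward_roster -> ¬publish_claim), contraposes to O(publish_claim -> forward_roster); with O(publish_claim) we get O(forward_roster).
Premises 4, 8, 9 do not contribute to this derivation.
Thus O(forward_roster), which is F(¬forward_roster): ¬forward_roster is forbidden.

Forbidden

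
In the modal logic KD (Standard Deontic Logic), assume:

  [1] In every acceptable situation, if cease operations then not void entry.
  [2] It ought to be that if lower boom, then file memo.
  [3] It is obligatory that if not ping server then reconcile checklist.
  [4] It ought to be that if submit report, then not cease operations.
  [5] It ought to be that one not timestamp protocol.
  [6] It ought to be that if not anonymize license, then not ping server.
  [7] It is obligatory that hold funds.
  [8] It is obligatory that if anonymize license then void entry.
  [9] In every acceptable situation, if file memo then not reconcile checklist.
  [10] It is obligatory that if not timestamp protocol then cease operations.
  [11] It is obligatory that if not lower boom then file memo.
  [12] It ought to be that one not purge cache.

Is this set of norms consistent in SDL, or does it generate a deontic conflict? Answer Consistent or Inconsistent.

Inconsistent

By case analysis on lower_boom: premise 2 gives O(lower_boom → file_memo) and premise 11 gives O(¬lower_boom → file_memo), so O(file_memo) either way.
Premise 9 is O(file_memo → ¬reconcile_checklist); since O(file_memo), deontic closure gives O(¬reconcile_checklist).
The contrapositive of premise 3 (O(¬ping_server → reconcile_checklist)) is O(¬reconcile_checklist → ping_server), and O(¬reconcile_checklist) is already established, so O(ping_server).
The contrapositive of premise 6 (O(¬anonymize_license → ¬ping_server)) is O(ping_server → anonymize_license), and O(ping_server) is already established, so O(anonymize_license).
Applying K to premise 8 (O(anonymize_license → void_entry)) and O(anonymize_license) yields O(void_entry).
Premise 1, O(cease_operations → ¬void_entry), contraposes to O(void_entry → ¬cease_operations); with O(void_entry) we get O(¬cease_operations).
The contrapositive of premise 10 (O(¬timestamp_protocol → cease_operations)) is O(¬cease_operations → timestamp_protocol), and O(¬cease_operations) is already established, so O(timestamp_protocol).
But premise 5 directly asserts O(¬timestamp_protocol).
We now have both O(timestamp_protocol) and O(¬timestamp_protocol) — timestamp_protocol is simultaneously obligatory and forbidden, violating the D-axiom.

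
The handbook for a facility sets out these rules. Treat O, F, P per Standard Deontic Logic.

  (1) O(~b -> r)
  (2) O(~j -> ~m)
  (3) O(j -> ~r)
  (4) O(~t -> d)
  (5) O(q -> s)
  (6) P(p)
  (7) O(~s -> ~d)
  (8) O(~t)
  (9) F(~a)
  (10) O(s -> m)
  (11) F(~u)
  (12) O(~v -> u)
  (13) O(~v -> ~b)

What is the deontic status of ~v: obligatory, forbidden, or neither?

Forbidden

From premise 8 we have O(~t).
Applying K to premise 4 (O(~t -> d)) and O(~t) yields O(d).
Premise 7, O(~s -> ~d), contraposes to O(d -> s); with O(d) we get O(s).
Applying K to premise 10 (O(s -> m)) and O(s) yields O(m).
Premise 2, O(~j -> ~m), contraposes to O(m -> j); with O(m) we get O(j).
Premise 3 is O(j -> ~r); since O(j), deontic closure gives O(~r).
The contrapositive of premise 1 (O(~b -> r)) is O(~r -> b), and O(~r) is already established, so O(b).
The contrapositive of premise 13 (O(~v -> ~b)) is O(b -> v), and O(b) is already established, so O(v).
Premises 5, 6, 9, 11, 12 do not contribute to this derivation.
Thus O(v), which is F(~v): ~v is forbidden.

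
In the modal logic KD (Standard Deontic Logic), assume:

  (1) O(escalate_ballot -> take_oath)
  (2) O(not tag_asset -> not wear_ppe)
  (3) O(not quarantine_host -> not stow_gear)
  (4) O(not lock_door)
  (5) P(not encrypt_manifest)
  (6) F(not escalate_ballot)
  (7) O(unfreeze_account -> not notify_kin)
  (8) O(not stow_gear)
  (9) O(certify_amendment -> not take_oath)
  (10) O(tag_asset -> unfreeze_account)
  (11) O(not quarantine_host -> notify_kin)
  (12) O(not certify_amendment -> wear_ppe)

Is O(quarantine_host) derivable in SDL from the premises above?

Yes

Premise 6 is F(not escalate_ballot), i.e. O(escalate_ballot).
From O(escalate_ballot) and premise 1, O(escalate_ballot -> take_oath), we obtain O(take_oath).
Premise 9 is O(certify_amendment -> not take_oath); contrapositively O(take_oath -> not certify_amendment). Since O(take_oath) holds, K gives O(not certify_amendment).
With premise 12, O(not certify_amendment -> wear_ppe), the K-axiom yields O(wear_ppe).
Premise 2, O(not tag_asset -> not wear_ppe), contraposes to O(wear_ppe -> tag_asset); with O(wear_ppe) we get O(tag_asset).
With premise 10, O(tag_asset -> unfreeze_account), the K-axiom yields O(unfreeze_account).
From O(unfreeze_account) and premise 7, O(unfreeze_account -> not notify_kin), we obtain O(not notify_kin).
The contrapositive of premise 11 (O(not quarantine_host -> notify_kin)) is O(not notify_kin -> quarantine_host), and O(not notify_kin) is already established, so O(quarantine_host).
Premises 3, 4, 5, 8 do not contribute to this derivation.
So O(quarantine_host) follows.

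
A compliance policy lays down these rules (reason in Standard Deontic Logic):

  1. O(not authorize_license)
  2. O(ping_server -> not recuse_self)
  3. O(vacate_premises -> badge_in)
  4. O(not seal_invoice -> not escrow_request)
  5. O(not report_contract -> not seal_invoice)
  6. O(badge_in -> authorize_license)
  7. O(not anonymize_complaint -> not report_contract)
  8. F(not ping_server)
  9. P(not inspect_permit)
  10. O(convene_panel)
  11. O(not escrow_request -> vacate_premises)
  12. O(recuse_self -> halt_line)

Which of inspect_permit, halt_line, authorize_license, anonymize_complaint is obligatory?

Premise 1 gives O(not authorize_license).
Premise 6, O(badge_in -> authorize_license), contraposes to O(not authorize_license -> not badge_in); with O(not authorize_license) we get O(not badge_in).
Premise 3, O(vacate_premises -> badge_in), contraposes to O(not badge_in -> not vacate_premises); with O(not badge_in) we get O(not vacate_premises).
Premise 11, O(not escrow_request -> vacate_premises), contraposes to O(not vacate_premises -> escrow_request); with O(not vacate_premises) we get O(escrow_request).
Premise 4 is O(not seal_invoice -> not escrow_request); contrapositively O(escrow_request -> seal_invoice). Since O(escrow_request) holds, K gives O(seal_invoice).
The contrapositive of premise 5 (O(not report_contract -> not seal_invoice)) is O(seal_invoice -> report_contract), and O(seal_invoice) is already established, so O(report_contract).
The contrapositive of premise 7 (O(not anonymize_complaint -> not report_contract)) is O(report_contract -> anonymize_complaint), and O(report_contract) is already established, so O(anonymize_complaint).
So O(anonymize_complaint) holds — anonymize_complaint is obligatory. None of the other listed options is made obligatory by any chain of premises.

anonymize_complaint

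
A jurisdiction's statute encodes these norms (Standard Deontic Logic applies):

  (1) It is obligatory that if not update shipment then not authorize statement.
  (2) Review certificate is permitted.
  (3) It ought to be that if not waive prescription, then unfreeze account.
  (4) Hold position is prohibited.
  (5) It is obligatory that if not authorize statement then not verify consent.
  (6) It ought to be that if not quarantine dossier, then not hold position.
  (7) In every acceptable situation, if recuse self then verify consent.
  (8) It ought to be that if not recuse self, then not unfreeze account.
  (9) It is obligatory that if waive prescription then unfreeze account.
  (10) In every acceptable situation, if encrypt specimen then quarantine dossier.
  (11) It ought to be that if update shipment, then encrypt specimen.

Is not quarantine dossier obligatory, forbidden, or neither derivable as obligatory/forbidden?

Premises 3 and 9 are O(¬waive_prescription → unfreeze_account) and O(waive_prescription → unfreeze_account); every ideal world satisfies ¬waive_prescription or waive_prescription, so in either case unfreeze_account holds — hence O(unfreeze_account).
The contrapositive of premise 8 (O(¬recuse_self → ¬unfreeze_account)) is O(unfreeze_account → recuse_self), and O(unfreeze_account) is already established, so O(recuse_self).
With premise 7, O(recuse_self → verify_consent), the K-axiom yields O(verify_consent).
Premise 5, O(¬authorize_statement → ¬verify_consent), contraposes to O(verify_consent → authorize_statement); with O(verify_consent) we get O(authorize_statement).
Premise 1, O(¬update_shipment → ¬authorize_statement), contraposes to O(authorize_statement → update_shipment); with O(authorize_statement) we get O(update_shipment).
From O(update_shipment) and premise 11, O(update_shipment → encrypt_specimen), we obtain O(encrypt_specimen).
Premise 10 is O(encrypt_specimen → quarantine_dossier); since O(encrypt_specimen), deontic closure gives O(quarantine_dossier).
Premises 2, 4, 6 do not contribute to this derivation.
Thus O(quarantine_dossier), which is F(¬quarantine_dossier): ¬quarantine_dossier is forbidden.

Forbidden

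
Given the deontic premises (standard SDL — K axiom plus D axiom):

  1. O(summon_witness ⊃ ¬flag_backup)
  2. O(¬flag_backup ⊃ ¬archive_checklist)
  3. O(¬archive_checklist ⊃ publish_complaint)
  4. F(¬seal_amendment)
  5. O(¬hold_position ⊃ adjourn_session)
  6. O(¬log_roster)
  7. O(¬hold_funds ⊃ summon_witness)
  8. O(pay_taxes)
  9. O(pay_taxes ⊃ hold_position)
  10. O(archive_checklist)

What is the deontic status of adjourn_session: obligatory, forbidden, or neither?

Premise 5 is O(¬hold_position ⊃ adjourn_session), but O(¬hold_position) is not derivable from the premises, so it does not yield O(adjourn_session).
No premise or chain of K-axiom applications forces O(adjourn_session), and none forces O(¬adjourn_session). So adjourn_session is neither obligatory nor forbidden under these norms.

Neither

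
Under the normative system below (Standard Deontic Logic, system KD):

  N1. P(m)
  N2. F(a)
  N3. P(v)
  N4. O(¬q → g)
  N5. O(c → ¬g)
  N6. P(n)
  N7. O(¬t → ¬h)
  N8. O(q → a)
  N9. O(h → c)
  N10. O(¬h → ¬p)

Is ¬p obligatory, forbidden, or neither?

Obligatory

Premise 2, F(a), is equivalent to O(¬a).
Premise 8 is O(q → a); contrapositively O(¬a → ¬q). Since O(¬a) holds, K gives O(¬q).
With premise 4, O(¬q → g), the K-axiom yields O(g).
Premise 5 is O(c → ¬g); contrapositively O(g → ¬c). Since O(g) holds, K gives O(¬c).
Premise 9 is O(h → c); contrapositively O(¬c → ¬h). Since O(¬c) holds, K gives O(¬h).
Applying K to premise 10 (O(¬h → ¬p)) and O(¬h) yields O(¬p).
Premises 1, 3, 6, 7 do not contribute to this derivation.
Hence ¬p is obligatory.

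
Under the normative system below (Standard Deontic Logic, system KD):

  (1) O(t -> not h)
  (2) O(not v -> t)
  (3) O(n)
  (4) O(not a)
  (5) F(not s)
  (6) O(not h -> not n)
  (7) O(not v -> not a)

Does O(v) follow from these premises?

Yes

Premise 3 states O(n) outright.
Premise 6 is O(not h -> not n); contrapositively O(n -> h). Since O(n) holds, K gives O(h).
The contrapositive of premise 1 (O(t -> not h)) is O(h -> not t), and O(h) is already established, so O(not t).
The contrapositive of premise 2 (O(not v -> t)) is O(not t -> v), and O(not t) is already established, so O(v).
Premises 4, 5, 7 do not contribute to this derivation.
So O(v) follows.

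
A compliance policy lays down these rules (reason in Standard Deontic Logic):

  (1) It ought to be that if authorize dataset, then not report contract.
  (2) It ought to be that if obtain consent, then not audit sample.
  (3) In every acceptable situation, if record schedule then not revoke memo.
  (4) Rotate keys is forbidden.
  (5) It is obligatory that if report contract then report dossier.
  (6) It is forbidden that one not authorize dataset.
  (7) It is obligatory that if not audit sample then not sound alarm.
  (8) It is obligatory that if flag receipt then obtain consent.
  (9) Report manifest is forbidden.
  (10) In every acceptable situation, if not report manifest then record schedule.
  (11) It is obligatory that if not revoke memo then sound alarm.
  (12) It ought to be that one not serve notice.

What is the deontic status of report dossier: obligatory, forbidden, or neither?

Premise 5 is O(report_contract → report_dossier), but O(report_contract) is not derivable from the premises, so it does not yield O(report_dossier).
No premise or chain of K-axiom applications forces O(report_dossier), and none forces O(¬report_dossier). So report_dossier is neither obligatory nor forbidden under these norms.

Neither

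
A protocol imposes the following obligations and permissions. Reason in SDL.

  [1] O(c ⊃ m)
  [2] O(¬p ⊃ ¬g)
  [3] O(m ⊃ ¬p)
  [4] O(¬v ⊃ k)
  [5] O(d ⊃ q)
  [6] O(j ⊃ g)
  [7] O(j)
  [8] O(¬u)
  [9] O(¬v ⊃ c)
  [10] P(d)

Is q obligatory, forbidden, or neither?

Premise 5 is O(d ⊃ q), but O(d) is not derivable from the premises (the permission P(d) asserts only ¬O(¬d), not O(d)), so it does not yield O(q).
No premise or chain of K-axiom applications forces O(q), and none forces O(¬q). So q is neither obligatory nor forbidden under these norms.

Neither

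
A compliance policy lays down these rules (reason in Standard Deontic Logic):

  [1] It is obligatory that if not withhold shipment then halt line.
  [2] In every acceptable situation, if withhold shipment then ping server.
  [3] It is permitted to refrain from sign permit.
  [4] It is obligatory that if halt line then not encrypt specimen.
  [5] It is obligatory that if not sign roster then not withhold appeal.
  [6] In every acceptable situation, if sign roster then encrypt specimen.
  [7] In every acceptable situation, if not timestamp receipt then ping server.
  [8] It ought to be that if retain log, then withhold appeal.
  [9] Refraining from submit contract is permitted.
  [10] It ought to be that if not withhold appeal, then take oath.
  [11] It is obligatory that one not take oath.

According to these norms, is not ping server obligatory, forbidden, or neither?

Premise 11 gives O(¬take_oath).
The contrapositive of premise 10 (O(¬withhold_appeal → take_oath)) is O(¬take_oath → withhold_appeal), and O(¬take_oath) is already established, so O(withhold_appeal).
Premise 5 is O(¬sign_roster → ¬withhold_appeal); contrapositively O(withhold_appeal → sign_roster). Since O(withhold_appeal) holds, K gives O(sign_roster).
With premise 6, O(sign_roster → encrypt_specimen), the K-axiom yields O(encrypt_specimen).
Premise 4 is O(halt_line → ¬encrypt_specimen); contrapositively O(encrypt_specimen → ¬halt_line). Since O(encrypt_specimen) holds, K gives O(¬halt_line).
The contrapositive of premise 1 (O(¬withhold_shipment → halt_line)) is O(¬halt_line → withhold_shipment), and O(¬halt_line) is already established, so O(withhold_shipment).
Premise 2 is O(withhold_shipment → ping_server); since O(withhold_shipment), deontic closure gives O(ping_server).
Premises 3, 7, 8, 9 do not contribute to this derivation.
Thus O(ping_server), which is F(¬ping_server): ¬ping_server is forbidden.

Forbidden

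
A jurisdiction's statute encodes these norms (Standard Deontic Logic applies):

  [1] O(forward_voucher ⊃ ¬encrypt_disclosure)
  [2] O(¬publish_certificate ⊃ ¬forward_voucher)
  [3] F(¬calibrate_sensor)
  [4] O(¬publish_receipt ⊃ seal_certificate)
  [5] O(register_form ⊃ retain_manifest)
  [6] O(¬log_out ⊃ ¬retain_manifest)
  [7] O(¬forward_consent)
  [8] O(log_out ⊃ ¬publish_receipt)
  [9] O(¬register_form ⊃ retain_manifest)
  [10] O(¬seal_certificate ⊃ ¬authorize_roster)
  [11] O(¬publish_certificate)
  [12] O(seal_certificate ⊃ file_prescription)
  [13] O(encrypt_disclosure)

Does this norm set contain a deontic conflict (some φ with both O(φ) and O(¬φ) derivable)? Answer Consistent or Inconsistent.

Premise 1 is O(forward_voucher ⊃ ¬encrypt_disclosure), but O(forward_voucher) is not derivable from the premises, so it does not yield O(¬encrypt_disclosure).
So O(¬encrypt_disclosure) is not derivable, and the apparent clash with O(encrypt_disclosure) does not arise.
A world satisfying every obligation exists (e.g. authorize_roster=false, calibrate_sensor=true, encrypt_disclosure=true, file_prescription=true, forward_consent=false, forward_voucher=false, log_out=true, publish_certificate=false, publish_receipt=false, register_form=false, retain_manifest=true, seal_certificate=true); no atom is both obligatory and forbidden, so the set is consistent.

Consistent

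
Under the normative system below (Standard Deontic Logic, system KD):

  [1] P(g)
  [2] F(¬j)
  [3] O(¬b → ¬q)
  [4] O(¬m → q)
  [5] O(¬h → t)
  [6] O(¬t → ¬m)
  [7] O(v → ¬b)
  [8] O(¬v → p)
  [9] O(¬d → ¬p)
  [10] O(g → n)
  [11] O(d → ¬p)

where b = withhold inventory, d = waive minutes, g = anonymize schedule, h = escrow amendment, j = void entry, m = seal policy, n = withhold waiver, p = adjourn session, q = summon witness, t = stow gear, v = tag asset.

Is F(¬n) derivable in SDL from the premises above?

No

Premise 10 is O(g → n), but O(g) is not derivable from the premises (the permission P(g) asserts only ¬O(¬g), not O(g)), so it does not yield O(n).
No other premise forces O(n). An ideal world satisfying every premise can still have ¬n true, so F(¬n) is not derivable.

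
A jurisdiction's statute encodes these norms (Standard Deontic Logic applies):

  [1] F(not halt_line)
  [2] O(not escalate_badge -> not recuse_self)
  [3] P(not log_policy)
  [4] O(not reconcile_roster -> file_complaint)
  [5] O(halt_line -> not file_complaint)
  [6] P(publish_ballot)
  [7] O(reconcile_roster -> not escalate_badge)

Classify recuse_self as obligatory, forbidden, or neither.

F(not halt_line) at premise 1 means O(halt_line).
From O(halt_line) and premise 5, O(halt_line -> not file_complaint), we obtain O(not file_complaint).
The contrapositive of premise 4 (O(not reconcile_roster -> file_complaint)) is O(not file_complaint -> reconcile_roster), and O(not file_complaint) is already established, so O(reconcile_roster).
With premise 7, O(reconcile_roster -> not escalate_badge), the K-axiom yields O(not escalate_badge).
Applying K to premise 2 (O(not escalate_badge -> not recuse_self)) and O(not escalate_badge) yields O(not recuse_self).
Premises 3, 6 do not contribute to this derivation.
Thus O(not recuse_self), which is F(recuse_self): recuse_self is forbidden.

Forbidden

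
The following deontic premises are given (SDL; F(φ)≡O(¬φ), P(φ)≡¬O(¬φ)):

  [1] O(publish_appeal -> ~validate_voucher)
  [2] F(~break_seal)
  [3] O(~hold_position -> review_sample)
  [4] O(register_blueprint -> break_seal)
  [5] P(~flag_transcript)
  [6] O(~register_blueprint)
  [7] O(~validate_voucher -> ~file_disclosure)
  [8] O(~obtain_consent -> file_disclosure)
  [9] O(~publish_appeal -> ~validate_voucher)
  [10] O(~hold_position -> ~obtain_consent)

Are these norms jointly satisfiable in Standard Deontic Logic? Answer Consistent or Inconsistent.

Consistent

Premise 4 is O(register_blueprint -> break_seal); even if O(break_seal) held, inferring O(register_blueprint) would be affirming the consequent — invalid.
So O(register_blueprint) is not derivable, and the apparent clash with O(~register_blueprint) does not arise.
A world satisfying every obligation exists (e.g. break_seal=true, file_disclosure=false, flag_transcript=false, hold_position=true, obtain_consent=true, publish_appeal=false, register_blueprint=false, review_sample=false, validate_voucher=false); no atom is both obligatory and forbidden, so the set is consistent.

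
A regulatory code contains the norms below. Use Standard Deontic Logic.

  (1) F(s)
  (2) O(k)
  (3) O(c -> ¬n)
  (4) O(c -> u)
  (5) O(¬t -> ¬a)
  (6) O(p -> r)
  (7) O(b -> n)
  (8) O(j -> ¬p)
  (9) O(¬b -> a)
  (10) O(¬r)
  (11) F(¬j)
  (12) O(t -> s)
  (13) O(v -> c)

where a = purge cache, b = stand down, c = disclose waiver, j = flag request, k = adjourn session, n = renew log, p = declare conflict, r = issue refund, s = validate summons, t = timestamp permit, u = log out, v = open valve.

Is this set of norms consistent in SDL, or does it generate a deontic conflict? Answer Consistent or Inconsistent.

Consistent

Premise 6 is O(p -> r), but O(p) is not derivable from the premises, so it does not yield O(r).
So O(r) is not derivable, and the apparent clash with O(¬r) does not arise.
A world satisfying every obligation exists (e.g. a=false, b=true, c=false, j=true, k=true, n=true, p=false, r=false, s=false, t=false, u=false, v=false); no atom is both obligatory and forbidden, so the set is consistent.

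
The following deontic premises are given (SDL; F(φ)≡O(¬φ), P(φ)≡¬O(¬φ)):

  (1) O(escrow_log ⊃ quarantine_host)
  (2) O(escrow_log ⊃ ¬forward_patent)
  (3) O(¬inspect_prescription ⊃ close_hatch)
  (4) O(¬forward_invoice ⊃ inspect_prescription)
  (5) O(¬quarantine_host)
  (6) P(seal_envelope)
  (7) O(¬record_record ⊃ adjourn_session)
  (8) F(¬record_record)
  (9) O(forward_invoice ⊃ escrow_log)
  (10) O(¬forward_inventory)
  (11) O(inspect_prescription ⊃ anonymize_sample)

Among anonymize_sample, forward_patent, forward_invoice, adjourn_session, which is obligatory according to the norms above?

anonymize_sample

From premise 5 we have O(¬quarantine_host).
Premise 1 is O(escrow_log ⊃ quarantine_host); contrapositively O(¬quarantine_host ⊃ ¬escrow_log). Since O(¬quarantine_host) holds, K gives O(¬escrow_log).
Premise 9, O(forward_invoice ⊃ escrow_log), contraposes to O(¬escrow_log ⊃ ¬forward_invoice); with O(¬escrow_log) we get O(¬forward_invoice).
Applying K to premise 4 (O(¬forward_invoice ⊃ inspect_prescription)) and O(¬forward_invoice) yields O(inspect_prescription).
From O(inspect_prescription) and premise 11, O(inspect_prescription ⊃ anonymize_sample), we obtain O(anonymize_sample).
So O(anonymize_sample) holds — anonymize_sample is obligatory. None of the other listed options is made obligatory by any chain of premises.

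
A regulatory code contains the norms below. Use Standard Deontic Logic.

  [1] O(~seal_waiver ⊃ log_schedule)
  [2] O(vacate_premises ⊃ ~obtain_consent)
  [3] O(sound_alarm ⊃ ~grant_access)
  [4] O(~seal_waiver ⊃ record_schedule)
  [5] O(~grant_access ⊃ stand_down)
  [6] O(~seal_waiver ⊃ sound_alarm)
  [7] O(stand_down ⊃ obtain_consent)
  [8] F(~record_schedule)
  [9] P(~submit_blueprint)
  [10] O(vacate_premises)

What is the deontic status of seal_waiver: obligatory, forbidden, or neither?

Obligatory

Premise 10 states O(vacate_premises) outright.
From O(vacate_premises) and premise 2, O(vacate_premises ⊃ ~obtain_consent), we obtain O(~obtain_consent).
The contrapositive of premise 7 (O(stand_down ⊃ obtain_consent)) is O(~obtain_consent ⊃ ~stand_down), and O(~obtain_consent) is already established, so O(~stand_down).
Premise 5 is O(~grant_access ⊃ stand_down); contrapositively O(~stand_down ⊃ grant_access). Since O(~stand_down) holds, K gives O(grant_access).
The contrapositive of premise 3 (O(sound_alarm ⊃ ~grant_access)) is O(grant_access ⊃ ~sound_alarm), and O(grant_access) is already established, so O(~sound_alarm).
Premise 6 is O(~seal_waiver ⊃ sound_alarm); contrapositively O(~sound_alarm ⊃ seal_waiver). Since O(~sound_alarm) holds, K gives O(seal_waiver).
Premises 1, 4, 8, 9 do not contribute to this derivation.
Hence seal_waiver is obligatory.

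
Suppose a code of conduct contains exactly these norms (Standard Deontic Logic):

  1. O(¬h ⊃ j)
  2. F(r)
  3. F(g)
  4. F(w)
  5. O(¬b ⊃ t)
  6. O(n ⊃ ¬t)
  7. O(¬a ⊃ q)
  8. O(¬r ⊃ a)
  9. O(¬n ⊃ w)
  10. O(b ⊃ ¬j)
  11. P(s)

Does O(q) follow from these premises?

No

Premise 7 is O(¬a ⊃ q), but O(¬a) is not derivable from the premises, so it does not yield O(q).
No other premise forces O(q). An ideal world satisfying every premise can still have q false, so O(q) is not derivable.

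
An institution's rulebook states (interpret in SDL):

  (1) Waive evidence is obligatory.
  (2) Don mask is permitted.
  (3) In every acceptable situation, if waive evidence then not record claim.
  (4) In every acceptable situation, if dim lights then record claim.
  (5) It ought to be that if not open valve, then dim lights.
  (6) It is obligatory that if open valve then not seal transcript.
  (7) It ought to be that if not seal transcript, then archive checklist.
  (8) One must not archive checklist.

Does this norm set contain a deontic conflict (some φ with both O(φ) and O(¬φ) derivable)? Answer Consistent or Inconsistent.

Premise 1 states O(waive_evidence) outright.
From O(waive_evidence) and premise 3, O(waive_evidence → ¬record_claim), we obtain O(¬record_claim).
The contrapositive of premise 4 (O(dim_lights → record_claim)) is O(¬record_claim → ¬dim_lights), and O(¬record_claim) is already established, so O(¬dim_lights).
The contrapositive of premise 5 (O(¬open_valve → dim_lights)) is O(¬dim_lights → open_valve), and O(¬dim_lights) is already established, so O(open_valve).
Premise 6 is O(open_valve → ¬seal_transcript); since O(open_valve), deontic closure gives O(¬seal_transcript).
With premise 7, O(¬seal_transcript → archive_checklist), the K-axiom yields O(archive_checklist).
But premise 8, F(archive_checklist), means O(¬archive_checklist).
We now have both O(archive_checklist) and O(¬archive_checklist) — archive_checklist is simultaneously obligatory and forbidden, violating the D-axiom.

Inconsistent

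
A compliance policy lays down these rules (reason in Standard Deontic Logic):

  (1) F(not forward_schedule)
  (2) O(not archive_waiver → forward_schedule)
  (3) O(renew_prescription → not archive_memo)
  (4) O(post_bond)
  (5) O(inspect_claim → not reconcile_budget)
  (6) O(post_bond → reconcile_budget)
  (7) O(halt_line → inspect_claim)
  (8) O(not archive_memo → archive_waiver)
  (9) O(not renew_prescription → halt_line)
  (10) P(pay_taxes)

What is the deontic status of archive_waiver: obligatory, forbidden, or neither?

Obligatory

Premise 4 gives O(post_bond).
From O(post_bond) and premise 6, O(post_bond → reconcile_budget), we obtain O(reconcile_budget).
Premise 5, O(inspect_claim → not reconcile_budget), contraposes to O(reconcile_budget → not inspect_claim); with O(reconcile_budget) we get O(not inspect_claim).
The contrapositive of premise 7 (O(halt_line → inspect_claim)) is O(not inspect_claim → not halt_line), and O(not inspect_claim) is already established, so O(not halt_line).
Premise 9 is O(not renew_prescription → halt_line); contrapositively O(not halt_line → renew_prescription). Since O(not halt_line) holds, K gives O(renew_prescription).
Premise 3 is O(renew_prescription → not archive_memo); since O(renew_prescription), deontic closure gives O(not archive_memo).
With premise 8, O(not archive_memo → archive_waiver), the K-axiom yields O(archive_waiver).
Premises 1, 2, 10 do not contribute to this derivation.
Hence archive_waiver is obligatory.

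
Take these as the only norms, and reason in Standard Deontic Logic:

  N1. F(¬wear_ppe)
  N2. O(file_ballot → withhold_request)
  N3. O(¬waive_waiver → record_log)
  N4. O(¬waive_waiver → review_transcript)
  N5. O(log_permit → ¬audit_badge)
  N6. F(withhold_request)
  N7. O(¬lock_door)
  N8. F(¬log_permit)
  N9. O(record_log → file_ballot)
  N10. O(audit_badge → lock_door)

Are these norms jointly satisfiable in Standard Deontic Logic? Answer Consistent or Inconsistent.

Premise 10 is O(audit_badge → lock_door), but O(audit_badge) is not derivable from the premises, so it does not yield O(lock_door).
So O(lock_door) is not derivable, and the apparent clash with O(¬lock_door) does not arise.
A world satisfying every obligation exists (e.g. audit_badge=false, file_ballot=false, lock_door=false, log_permit=true, record_log=false, review_transcript=false, waive_waiver=true, wear_ppe=true, withhold_request=false); no atom is both obligatory and forbidden, so the set is consistent.

Consistent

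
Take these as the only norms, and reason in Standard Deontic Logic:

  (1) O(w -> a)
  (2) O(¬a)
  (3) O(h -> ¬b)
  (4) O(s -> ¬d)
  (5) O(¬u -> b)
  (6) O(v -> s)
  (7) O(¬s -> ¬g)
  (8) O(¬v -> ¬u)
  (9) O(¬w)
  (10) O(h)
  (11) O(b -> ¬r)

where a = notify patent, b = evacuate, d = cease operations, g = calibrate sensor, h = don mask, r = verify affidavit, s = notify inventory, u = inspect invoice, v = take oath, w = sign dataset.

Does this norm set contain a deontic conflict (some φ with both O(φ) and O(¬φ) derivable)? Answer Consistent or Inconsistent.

Consistent

Premise 1 is O(w -> a), but O(w) is not derivable from the premises, so it does not yield O(a).
So O(a) is not derivable, and the apparent clash with O(¬a) does not arise.
A world satisfying every obligation exists (e.g. a=false, b=false, d=false, g=false, h=true, r=false, s=true, u=true, v=true, w=false); no atom is both obligatory and forbidden, so the set is consistent.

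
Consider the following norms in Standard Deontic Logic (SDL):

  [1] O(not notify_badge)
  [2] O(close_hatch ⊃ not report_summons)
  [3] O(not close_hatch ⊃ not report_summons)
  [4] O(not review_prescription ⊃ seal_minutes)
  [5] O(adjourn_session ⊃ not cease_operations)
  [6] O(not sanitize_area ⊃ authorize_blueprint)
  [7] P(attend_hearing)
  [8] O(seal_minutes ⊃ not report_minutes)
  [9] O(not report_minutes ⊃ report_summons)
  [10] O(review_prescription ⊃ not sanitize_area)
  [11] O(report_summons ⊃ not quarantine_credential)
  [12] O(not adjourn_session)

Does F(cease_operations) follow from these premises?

No

Premise 5 is O(adjourn_session ⊃ not cease_operations), but O(adjourn_session) is not derivable from the premises, so it does not yield O(not cease_operations).
No other premise forces O(not cease_operations). An ideal world satisfying every premise can still have cease_operations true, so F(cease_operations) is not derivable.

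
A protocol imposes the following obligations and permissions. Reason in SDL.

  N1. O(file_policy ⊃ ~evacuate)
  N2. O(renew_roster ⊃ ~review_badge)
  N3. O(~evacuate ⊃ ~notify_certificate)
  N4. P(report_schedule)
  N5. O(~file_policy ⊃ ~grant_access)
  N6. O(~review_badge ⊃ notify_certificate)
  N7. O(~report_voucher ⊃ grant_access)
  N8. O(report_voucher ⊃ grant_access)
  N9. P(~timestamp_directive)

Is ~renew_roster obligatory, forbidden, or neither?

Premises 8 and 7 are O(report_voucher ⊃ grant_access) and O(~report_voucher ⊃ grant_access); every ideal world satisfies report_voucher or ~report_voucher, so in either case grant_access holds — hence O(grant_access).
Premise 5, O(~file_policy ⊃ ~grant_access), contraposes to O(grant_access ⊃ file_policy); with O(grant_access) we get O(file_policy).
Applying K to premise 1 (O(file_policy ⊃ ~evacuate)) and O(file_policy) yields O(~evacuate).
Premise 3 is O(~evacuate ⊃ ~notify_certificate); since O(~evacuate), deontic closure gives O(~notify_certificate).
Premise 6 is O(~review_badge ⊃ notify_certificate); contrapositively O(~notify_certificate ⊃ review_badge). Since O(~notify_certificate) holds, K gives O(review_badge).
Premise 2, O(renew_roster ⊃ ~review_badge), contraposes to O(review_badge ⊃ ~renew_roster); with O(review_badge) we get O(~renew_roster).
Premises 4, 9 do not contribute to this derivation.
Hence ~renew_roster is obligatory.

Obligatory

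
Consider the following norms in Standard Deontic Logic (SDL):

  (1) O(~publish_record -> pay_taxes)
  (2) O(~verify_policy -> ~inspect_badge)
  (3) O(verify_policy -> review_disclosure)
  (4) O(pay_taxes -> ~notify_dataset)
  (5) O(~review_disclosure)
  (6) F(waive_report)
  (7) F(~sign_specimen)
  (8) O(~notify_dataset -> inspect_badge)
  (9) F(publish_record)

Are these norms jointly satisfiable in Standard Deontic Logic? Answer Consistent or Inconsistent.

Inconsistent

F(publish_record) at premise 9 means O(~publish_record).
With premise 1, O(~publish_record -> pay_taxes), the K-axiom yields O(pay_taxes).
With premise 4, O(pay_taxes -> ~notify_dataset), the K-axiom yields O(~notify_dataset).
Applying K to premise 8 (O(~notify_dataset -> inspect_badge)) and O(~notify_dataset) yields O(inspect_badge).
Premise 2 is O(~verify_policy -> ~inspect_badge); contrapositively O(inspect_badge -> verify_policy). Since O(inspect_badge) holds, K gives O(verify_policy).
Applying K to premise 3 (O(verify_policy -> review_disclosure)) and O(verify_policy) yields O(review_disclosure).
However, premise 5 gives O(~review_disclosure).
We now have both O(review_disclosure) and O(~review_disclosure) — review_disclosure is simultaneously obligatory and forbidden, violating the D-axiom.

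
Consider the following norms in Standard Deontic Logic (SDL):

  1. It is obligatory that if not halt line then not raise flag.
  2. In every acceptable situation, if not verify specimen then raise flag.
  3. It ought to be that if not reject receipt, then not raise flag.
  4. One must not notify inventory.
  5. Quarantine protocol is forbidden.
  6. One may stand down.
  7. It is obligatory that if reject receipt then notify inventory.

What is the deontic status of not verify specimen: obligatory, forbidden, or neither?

F(notify_inventory) at premise 4 means O(¬notify_inventory).
The contrapositive of premise 7 (O(reject_receipt → notify_inventory)) is O(¬notify_inventory → ¬reject_receipt), and O(¬notify_inventory) is already established, so O(¬reject_receipt).
From O(¬reject_receipt) and premise 3, O(¬reject_receipt → ¬raise_flag), we obtain O(¬raise_flag).
Premise 2, O(¬verify_specimen → raise_flag), contraposes to O(¬raise_flag → verify_specimen); with O(¬raise_flag) we get O(verify_specimen).
Premises 1, 5, 6 do not contribute to this derivation.
Thus O(verify_specimen), which is F(¬verify_specimen): ¬verify_specimen is forbidden.

Forbidden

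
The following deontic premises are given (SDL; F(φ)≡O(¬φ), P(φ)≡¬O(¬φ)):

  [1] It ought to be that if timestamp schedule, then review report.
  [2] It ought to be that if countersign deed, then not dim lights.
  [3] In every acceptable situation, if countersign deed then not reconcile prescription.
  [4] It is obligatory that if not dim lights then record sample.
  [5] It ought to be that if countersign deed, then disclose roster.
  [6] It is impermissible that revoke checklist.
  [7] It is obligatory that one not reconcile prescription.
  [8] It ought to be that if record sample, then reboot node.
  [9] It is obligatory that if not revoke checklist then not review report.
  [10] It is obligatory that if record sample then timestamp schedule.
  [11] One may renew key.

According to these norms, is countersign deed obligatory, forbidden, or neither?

Premise 6 is F(revoke_checklist), i.e. O(¬revoke_checklist).
Applying K to premise 9 (O(¬revoke_checklist → ¬review_report)) and O(¬revoke_checklist) yields O(¬review_report).
The contrapositive of premise 1 (O(timestamp_schedule → review_report)) is O(¬review_report → ¬timestamp_schedule), and O(¬review_report) is already established, so O(¬timestamp_schedule).
The contrapositive of premise 10 (O(record_sample → timestamp_schedule)) is O(¬timestamp_schedule → ¬record_sample), and O(¬timestamp_schedule) is already established, so O(¬record_sample).
The contrapositive of premise 4 (O(¬dim_lights → record_sample)) is O(¬record_sample → dim_lights), and O(¬record_sample) is already established, so O(dim_lights).
Premise 2, O(countersign_deed → ¬dim_lights), contraposes to O(dim_lights → ¬countersign_deed); with O(dim_lights) we get O(¬countersign_deed).
Premises 3, 5, 7, 8, 11 do not contribute to this derivation.
Thus O(¬countersign_deed), which is F(countersign_deed): countersign_deed is forbidden.

Forbidden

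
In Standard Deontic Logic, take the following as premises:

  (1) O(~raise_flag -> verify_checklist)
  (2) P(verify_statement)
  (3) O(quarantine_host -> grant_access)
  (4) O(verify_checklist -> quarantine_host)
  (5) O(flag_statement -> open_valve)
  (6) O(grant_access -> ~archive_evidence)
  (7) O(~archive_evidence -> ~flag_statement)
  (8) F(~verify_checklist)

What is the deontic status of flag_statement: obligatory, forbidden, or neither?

Premise 8 is F(~verify_checklist), i.e. O(verify_checklist).
Premise 4 is O(verify_checklist -> quarantine_host); since O(verify_checklist), deontic closure gives O(quarantine_host).
From O(quarantine_host) and premise 3, O(quarantine_host -> grant_access), we obtain O(grant_access).
With premise 6, O(grant_access -> ~archive_evidence), the K-axiom yields O(~archive_evidence).
With premise 7, O(~archive_evidence -> ~flag_statement), the K-axiom yields O(~flag_statement).
Premises 1, 2, 5 do not contribute to this derivation.
Thus O(~flag_statement), which is F(flag_statement): flag_statement is forbidden.

Forbidden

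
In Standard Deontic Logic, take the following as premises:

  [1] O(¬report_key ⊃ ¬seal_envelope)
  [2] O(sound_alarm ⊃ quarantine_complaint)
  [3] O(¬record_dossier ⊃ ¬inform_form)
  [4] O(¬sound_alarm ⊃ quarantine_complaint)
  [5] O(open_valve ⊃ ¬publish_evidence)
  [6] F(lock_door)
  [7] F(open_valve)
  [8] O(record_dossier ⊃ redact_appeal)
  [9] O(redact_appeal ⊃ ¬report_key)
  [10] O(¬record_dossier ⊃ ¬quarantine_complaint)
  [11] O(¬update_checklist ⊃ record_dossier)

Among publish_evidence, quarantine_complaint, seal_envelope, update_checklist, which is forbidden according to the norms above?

seal_envelope

Premises 4 and 2 are O(¬sound_alarm ⊃ quarantine_complaint) and O(sound_alarm ⊃ quarantine_complaint); every ideal world satisfies ¬sound_alarm or sound_alarm, so in either case quarantine_complaint holds — hence O(quarantine_complaint).
Premise 10, O(¬record_dossier ⊃ ¬quarantine_complaint), contraposes to O(quarantine_complaint ⊃ record_dossier); with O(quarantine_complaint) we get O(record_dossier).
With premise 8, O(record_dossier ⊃ redact_appeal), the K-axiom yields O(redact_appeal).
Applying K to premise 9 (O(redact_appeal ⊃ ¬report_key)) and O(redact_appeal) yields O(¬report_key).
From O(¬report_key) and premise 1, O(¬report_key ⊃ ¬seal_envelope), we obtain O(¬seal_envelope).
So O(¬seal_envelope) holds, i.e. seal_envelope is forbidden. None of the other listed options is forbidden under the premises.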